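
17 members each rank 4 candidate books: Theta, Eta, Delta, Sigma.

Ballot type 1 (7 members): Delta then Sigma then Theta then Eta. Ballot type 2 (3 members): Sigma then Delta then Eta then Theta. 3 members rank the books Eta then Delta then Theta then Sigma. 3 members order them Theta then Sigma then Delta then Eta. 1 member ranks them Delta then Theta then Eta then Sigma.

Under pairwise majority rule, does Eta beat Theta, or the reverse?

Theta

Ballots ranking Eta above Theta: 3 + 3 = 6.
Ballots ranking Theta above Eta: 17 − 6 = 11.
Theta wins the head-to-head 11–6.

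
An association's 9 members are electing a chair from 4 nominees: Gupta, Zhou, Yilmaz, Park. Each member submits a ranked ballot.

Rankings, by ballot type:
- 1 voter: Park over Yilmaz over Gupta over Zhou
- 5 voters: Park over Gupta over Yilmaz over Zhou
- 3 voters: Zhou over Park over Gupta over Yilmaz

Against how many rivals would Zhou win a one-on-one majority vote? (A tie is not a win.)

0

Zhou against each rival (9 voters):
Zhou vs Gupta: Gupta wins 6–3.
Zhou vs Yilmaz: Yilmaz, 6–3.
Zhou–Park: Park 6–3.
Zhou beats no one; loses to Gupta, Yilmaz, Park — 0 pairwise wins.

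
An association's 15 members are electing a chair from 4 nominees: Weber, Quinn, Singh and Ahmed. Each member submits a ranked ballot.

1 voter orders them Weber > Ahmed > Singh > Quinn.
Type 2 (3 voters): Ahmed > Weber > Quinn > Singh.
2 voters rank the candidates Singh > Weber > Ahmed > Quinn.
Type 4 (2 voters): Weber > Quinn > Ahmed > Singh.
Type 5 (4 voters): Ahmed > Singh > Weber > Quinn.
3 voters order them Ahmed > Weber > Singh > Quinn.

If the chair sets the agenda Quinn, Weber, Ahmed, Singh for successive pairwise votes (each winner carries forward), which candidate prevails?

Ahmed

Round 1: Quinn vs Weber — 0–15, Weber advances.
Round 2: Weber vs Ahmed — 5–10, Ahmed advances.
Round 3: Ahmed vs Singh — 13–2, Ahmed advances.
The agenda winner is Ahmed.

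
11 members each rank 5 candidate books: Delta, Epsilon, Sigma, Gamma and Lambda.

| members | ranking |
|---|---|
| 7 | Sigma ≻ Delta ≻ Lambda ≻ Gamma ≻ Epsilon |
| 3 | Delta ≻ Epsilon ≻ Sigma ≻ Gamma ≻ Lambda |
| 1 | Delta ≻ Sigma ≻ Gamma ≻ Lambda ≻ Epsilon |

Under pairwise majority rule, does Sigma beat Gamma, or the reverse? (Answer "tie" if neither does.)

Ballots ranking Sigma above Gamma: 7 + 3 + 1 = 11.
Ballots ranking Gamma above Sigma: 11 − 11 = 0.
Sigma wins the head-to-head 11–0.

Sigma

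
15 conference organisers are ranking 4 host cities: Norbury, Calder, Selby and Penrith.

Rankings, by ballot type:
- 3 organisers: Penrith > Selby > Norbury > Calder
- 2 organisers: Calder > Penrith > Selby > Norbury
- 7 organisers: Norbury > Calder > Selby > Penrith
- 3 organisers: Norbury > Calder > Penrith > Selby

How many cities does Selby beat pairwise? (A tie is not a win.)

Selby against each rival (15 organisers):
Selby vs Norbury: 5 to 10, Norbury.
Selby vs Calder: Selby preferred on 3 ballots; Calder wins 12–3.
Selby vs Penrith: Selby preferred on 7 ballots; Penrith wins 8–7.
Selby beats no one; loses to Norbury, Calder, Penrith — 0 pairwise wins.

0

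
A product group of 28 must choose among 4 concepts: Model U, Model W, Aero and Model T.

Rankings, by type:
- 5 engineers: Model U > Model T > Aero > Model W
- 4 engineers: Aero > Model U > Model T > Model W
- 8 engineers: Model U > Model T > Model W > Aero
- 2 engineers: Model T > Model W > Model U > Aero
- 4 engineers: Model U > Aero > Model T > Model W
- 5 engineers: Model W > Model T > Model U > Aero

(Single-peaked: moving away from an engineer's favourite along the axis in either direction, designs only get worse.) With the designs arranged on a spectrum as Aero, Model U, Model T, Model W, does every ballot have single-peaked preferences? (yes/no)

Axis positions: Aero=1, Model U=2, Model T=3, Model W=4.
Type 1 (peak Model U at position 2): ranking walks positions 2-3-1-4, expanding outward from the peak — single-peaked.
Type 2 (peak Aero at position 1): ranking walks positions 1-2-3-4, expanding outward from the peak — single-peaked.
Type 3 (peak Model U at position 2): ranking walks positions 2-3-4-1, expanding outward from the peak — single-peaked.
Type 4 (peak Model T at position 3): ranking walks positions 3-4-2-1, expanding outward from the peak — single-peaked.
Type 5 (peak Model U at position 2): ranking walks positions 2-1-3-4, expanding outward from the peak — single-peaked.
Type 6 (peak Model W at position 4): ranking walks positions 4-3-2-1, expanding outward from the peak — single-peaked.
Every ranking is single-peaked on this axis.

yes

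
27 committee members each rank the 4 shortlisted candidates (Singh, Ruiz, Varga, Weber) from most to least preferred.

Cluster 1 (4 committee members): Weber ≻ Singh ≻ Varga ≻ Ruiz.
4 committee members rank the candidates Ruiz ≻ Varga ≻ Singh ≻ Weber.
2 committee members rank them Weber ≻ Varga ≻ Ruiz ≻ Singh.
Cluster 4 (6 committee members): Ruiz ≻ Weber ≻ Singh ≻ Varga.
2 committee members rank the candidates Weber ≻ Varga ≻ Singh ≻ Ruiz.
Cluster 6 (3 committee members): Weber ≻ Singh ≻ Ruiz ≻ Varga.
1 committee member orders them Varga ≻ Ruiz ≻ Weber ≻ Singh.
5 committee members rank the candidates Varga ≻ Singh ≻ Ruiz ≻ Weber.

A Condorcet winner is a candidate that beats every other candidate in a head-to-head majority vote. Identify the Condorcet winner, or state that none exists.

Head-to-head results (27 committee members):
Singh–Ruiz: Singh 14–13.
Singh vs Varga: 4+6+3 = 13 for Singh, 14 for Varga — Varga by 14–13.
Singh vs Weber: Singh is ranked higher on 4+5 = 9 ballots, Weber on 18. Weber wins 18–9.
Ruiz vs Varga: Varga, 14–13.
Ruiz–Weber: Ruiz 16–11.
Varga vs Weber: 4+1+5 = 10 for Varga, 17 for Weber — Weber by 17–10.
Every candidate loses at least once (Singh loses to Varga; Ruiz loses to Singh; Varga loses to Weber; Weber loses to Ruiz). The majority relation contains the cycle Singh > Ruiz > Weber > Singh, so there is no Condorcet winner.

none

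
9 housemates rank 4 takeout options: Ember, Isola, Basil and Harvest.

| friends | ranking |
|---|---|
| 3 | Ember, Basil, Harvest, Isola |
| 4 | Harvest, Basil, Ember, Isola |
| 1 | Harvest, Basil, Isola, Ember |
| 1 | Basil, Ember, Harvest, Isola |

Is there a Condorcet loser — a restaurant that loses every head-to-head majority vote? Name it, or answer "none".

Head-to-head results (9 friends):
Ember vs Isola: Ember wins 8–1.
Ember vs Basil: Basil wins 6–3.
Ember vs Harvest: Ember preferred on 3+1 = 4 ballots; Harvest wins 5–4.
Isola–Basil: Basil 9–0.
Isola vs Harvest: 0 to 9, Harvest.
Basil vs Harvest: Harvest, 5–4.
Only Isola has no wins; Isola is the Condorcet loser.

Isola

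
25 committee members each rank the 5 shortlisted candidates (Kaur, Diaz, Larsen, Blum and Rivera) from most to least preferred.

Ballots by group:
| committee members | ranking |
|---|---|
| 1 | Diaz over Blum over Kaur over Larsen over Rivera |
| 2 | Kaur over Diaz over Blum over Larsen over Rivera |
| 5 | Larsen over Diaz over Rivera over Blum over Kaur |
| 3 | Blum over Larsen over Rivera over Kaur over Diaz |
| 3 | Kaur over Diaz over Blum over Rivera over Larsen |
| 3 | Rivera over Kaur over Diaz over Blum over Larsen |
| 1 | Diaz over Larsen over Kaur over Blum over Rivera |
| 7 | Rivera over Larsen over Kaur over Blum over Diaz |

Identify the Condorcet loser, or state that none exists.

Blum

Head-to-head results (25 committee members):
Kaur vs Diaz: 18 to 7, Kaur.
Kaur vs Larsen: Kaur is ranked higher on 1+2+3+3 = 9 ballots, Larsen on 16. Larsen wins 16–9.
Kaur vs Blum: 16 to 9, Kaur.
Kaur vs Rivera: 7 to 18, Rivera.
Diaz vs Larsen: 10 to 15, Larsen.
Diaz vs Blum: Diaz, 15–10.
Diaz vs Rivera: Diaz is ranked higher on 1+2+5+3+1 = 12 ballots, Rivera on 13. Rivera wins 13–12.
Larsen vs Blum: 5+1+7 = 13 for Larsen, 12 for Blum — Larsen by 13–12.
Larsen vs Rivera: Rivera wins 13–12.
Blum vs Rivera: Rivera wins 15–10.
Blum loses to every other candidate — it is the Condorcet loser.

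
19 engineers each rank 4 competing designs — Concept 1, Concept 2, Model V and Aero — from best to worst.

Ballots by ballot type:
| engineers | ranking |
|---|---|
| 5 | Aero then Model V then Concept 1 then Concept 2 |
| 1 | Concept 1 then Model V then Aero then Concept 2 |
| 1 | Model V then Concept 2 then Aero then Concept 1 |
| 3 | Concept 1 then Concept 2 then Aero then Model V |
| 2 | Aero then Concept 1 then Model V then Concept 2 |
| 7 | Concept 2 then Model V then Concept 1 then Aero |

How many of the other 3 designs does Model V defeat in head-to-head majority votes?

Model V against each rival (19 engineers):
Model V vs Concept 1: Model V wins 13–6.
Model V vs Concept 2: Concept 2 wins 10–9.
Model V vs Aero: Model V is ranked higher on 1+1+7 = 9 ballots, Aero on 10. Aero wins 10–9.
Model V beats Concept 1; loses to Concept 2, Aero — 1 pairwise win.

1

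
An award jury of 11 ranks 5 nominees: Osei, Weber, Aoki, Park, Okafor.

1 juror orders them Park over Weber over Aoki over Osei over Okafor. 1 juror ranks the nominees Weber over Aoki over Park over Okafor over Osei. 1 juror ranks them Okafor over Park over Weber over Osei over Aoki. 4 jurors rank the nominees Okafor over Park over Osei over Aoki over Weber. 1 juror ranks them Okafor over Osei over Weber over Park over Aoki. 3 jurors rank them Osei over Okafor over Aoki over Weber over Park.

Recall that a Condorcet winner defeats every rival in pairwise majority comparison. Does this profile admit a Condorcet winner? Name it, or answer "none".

Head-to-head results (11 jurors):
Osei vs Weber: 4+1+3 = 8 for Osei, 3 for Weber — Osei by 8–3.
Osei vs Aoki: 9 to 2, Osei.
Osei vs Park: 1+3 = 4 for Osei, 7 for Park — Park by 7–4.
Osei vs Okafor: 1+3 = 4 for Osei, 7 for Okafor — Okafor by 7–4.
Weber vs Aoki: Weber preferred on 1+1+1+1 = 4 ballots; Aoki wins 7–4.
Weber vs Park: 1+1+3 = 5 for Weber, 6 for Park — Park by 6–5.
Weber vs Okafor: Weber is ranked higher on 1+1 = 2 ballots, Okafor on 9. Okafor wins 9–2.
Aoki vs Park: Aoki preferred on 1+3 = 4 ballots; Park wins 7–4.
Aoki vs Okafor: 2 to 9, Okafor.
Park vs Okafor: Park preferred on 1+1 = 2 ballots; Okafor wins 9–2.
Okafor wins every pairwise contest, so Okafor is the Condorcet winner.

Okafor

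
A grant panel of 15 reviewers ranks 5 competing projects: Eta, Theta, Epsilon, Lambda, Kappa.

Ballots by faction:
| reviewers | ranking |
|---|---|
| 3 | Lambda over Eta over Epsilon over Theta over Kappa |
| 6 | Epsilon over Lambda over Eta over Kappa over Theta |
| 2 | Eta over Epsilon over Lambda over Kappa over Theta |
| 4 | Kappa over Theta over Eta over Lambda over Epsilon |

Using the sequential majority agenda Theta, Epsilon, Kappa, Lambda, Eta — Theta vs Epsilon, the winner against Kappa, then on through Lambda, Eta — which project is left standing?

Round 1: Theta vs Epsilon — 4–11, Epsilon advances.
Round 2: Epsilon vs Kappa — 11–4, Epsilon advances.
Round 3: Epsilon vs Lambda — 8–7, Epsilon advances.
Round 4: Epsilon vs Eta — 6–9, Eta advances.
The agenda winner is Eta.

Eta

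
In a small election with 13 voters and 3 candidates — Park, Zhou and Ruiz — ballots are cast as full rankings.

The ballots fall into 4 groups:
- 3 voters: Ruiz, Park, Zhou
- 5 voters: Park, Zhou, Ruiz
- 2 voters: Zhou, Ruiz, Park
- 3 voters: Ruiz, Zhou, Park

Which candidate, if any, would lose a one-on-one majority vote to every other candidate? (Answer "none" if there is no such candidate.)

none

Pairwise majorities:
Park vs Zhou: 3+5 = 8 for Park, 5 for Zhou — Park by 8–5.
Park–Ruiz: Ruiz 8–5.
Zhou–Ruiz: Zhou 7–6.
Every candidate wins at least one matchup (Park beats Zhou; Zhou beats Ruiz; Ruiz beats Park), so there is no Condorcet loser.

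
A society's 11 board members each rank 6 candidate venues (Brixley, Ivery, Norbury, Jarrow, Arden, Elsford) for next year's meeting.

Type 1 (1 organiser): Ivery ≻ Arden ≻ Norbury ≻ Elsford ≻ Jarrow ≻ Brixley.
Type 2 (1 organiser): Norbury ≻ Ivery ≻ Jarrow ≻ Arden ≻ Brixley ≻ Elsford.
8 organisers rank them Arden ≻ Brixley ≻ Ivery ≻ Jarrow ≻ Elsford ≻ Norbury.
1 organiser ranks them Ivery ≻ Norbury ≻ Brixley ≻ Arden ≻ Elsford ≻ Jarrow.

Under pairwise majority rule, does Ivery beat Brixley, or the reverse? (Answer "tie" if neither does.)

Brixley

Ballots ranking Ivery above Brixley: 1 + 1 + 1 = 3.
Ballots ranking Brixley above Ivery: 11 − 3 = 8.
Brixley wins the head-to-head 8–3.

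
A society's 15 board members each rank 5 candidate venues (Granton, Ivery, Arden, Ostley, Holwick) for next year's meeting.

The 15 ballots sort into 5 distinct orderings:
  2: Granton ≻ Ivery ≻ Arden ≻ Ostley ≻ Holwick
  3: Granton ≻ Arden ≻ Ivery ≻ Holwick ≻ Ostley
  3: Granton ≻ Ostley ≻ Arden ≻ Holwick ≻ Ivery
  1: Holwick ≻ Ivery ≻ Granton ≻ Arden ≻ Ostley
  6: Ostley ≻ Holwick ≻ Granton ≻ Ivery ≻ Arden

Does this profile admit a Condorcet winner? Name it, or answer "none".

Granton

Pairwise majorities:
Granton vs Ivery: Granton is ranked higher on 2+3+3+6 = 14 ballots, Ivery on 1. Granton wins 14–1.
Granton vs Arden: 2+3+3+1+6 = 15 for Granton, 0 for Arden — Granton by 15–0.
Granton vs Ostley: 2+3+3+1 = 9 for Granton, 6 for Ostley — Granton by 9–6.
Granton vs Holwick: 2+3+3 = 8 for Granton, 7 for Holwick — Granton by 8–7.
Ivery vs Arden: 9 to 6, Ivery.
Ivery vs Ostley: Ivery preferred on 2+3+1 = 6 ballots; Ostley wins 9–6.
Ivery vs Holwick: Ivery preferred on 2+3 = 5 ballots; Holwick wins 10–5.
Arden vs Ostley: Arden is ranked higher on 2+3+1 = 6 ballots, Ostley on 9. Ostley wins 9–6.
Arden vs Holwick: Arden is ranked higher on 2+3+3 = 8 ballots, Holwick on 7. Arden wins 8–7.
Ostley vs Holwick: 11 to 4, Ostley.
Only Granton has no losses; Granton is the Condorcet winner.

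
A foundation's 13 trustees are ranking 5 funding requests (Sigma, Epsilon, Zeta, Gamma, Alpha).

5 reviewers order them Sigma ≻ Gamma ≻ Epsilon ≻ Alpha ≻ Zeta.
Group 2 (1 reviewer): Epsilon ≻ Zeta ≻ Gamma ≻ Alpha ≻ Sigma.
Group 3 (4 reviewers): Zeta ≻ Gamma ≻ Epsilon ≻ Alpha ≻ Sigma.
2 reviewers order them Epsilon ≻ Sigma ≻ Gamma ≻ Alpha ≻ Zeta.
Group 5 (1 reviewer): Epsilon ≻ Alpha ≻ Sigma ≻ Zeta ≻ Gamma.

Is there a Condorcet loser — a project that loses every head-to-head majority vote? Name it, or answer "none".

Head-to-head results (13 reviewers):
Sigma vs Epsilon: Epsilon, 8–5.
Sigma vs Zeta: 5+2+1 = 8 for Sigma, 5 for Zeta — Sigma by 8–5.
Sigma vs Gamma: 8 to 5, Sigma.
Sigma vs Alpha: Sigma preferred on 5+2 = 7 ballots; Sigma wins 7–6.
Epsilon vs Zeta: Epsilon, 9–4.
Epsilon vs Gamma: Gamma wins 9–4.
Epsilon vs Alpha: 13 to 0, Epsilon.
Zeta vs Gamma: Zeta is ranked higher on 1+4+1 = 6 ballots, Gamma on 7. Gamma wins 7–6.
Zeta–Alpha: Alpha 8–5.
Gamma vs Alpha: 5+1+4+2 = 12 for Gamma, 1 for Alpha — Gamma by 12–1.
Zeta is beaten in every head-to-head and is the Condorcet loser.

Zeta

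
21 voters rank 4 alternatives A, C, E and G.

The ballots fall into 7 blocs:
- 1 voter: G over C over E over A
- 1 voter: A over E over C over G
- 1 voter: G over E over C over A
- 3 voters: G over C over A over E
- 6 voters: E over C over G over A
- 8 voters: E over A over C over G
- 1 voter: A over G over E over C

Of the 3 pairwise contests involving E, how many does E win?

3

E against each rival (21 voters):
E vs A: E wins 16–5.
E vs C: 1+1+6+8+1 = 17 for E, 4 for C — E by 17–4.
E vs G: E is ranked higher on 1+6+8 = 15 ballots, G on 6. E wins 15–6.
E beats A, C, G — 3 pairwise wins.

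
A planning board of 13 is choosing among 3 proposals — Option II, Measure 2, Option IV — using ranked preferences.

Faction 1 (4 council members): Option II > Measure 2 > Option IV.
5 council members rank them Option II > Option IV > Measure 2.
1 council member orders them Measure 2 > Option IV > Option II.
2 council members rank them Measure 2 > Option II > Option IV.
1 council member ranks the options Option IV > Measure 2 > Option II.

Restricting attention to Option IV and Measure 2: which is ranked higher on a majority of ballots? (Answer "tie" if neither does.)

Ballots ranking Option IV above Measure 2: 5 + 1 = 6.
Ballots ranking Measure 2 above Option IV: 13 − 6 = 7.
Measure 2 wins the head-to-head 7–6.

Measure 2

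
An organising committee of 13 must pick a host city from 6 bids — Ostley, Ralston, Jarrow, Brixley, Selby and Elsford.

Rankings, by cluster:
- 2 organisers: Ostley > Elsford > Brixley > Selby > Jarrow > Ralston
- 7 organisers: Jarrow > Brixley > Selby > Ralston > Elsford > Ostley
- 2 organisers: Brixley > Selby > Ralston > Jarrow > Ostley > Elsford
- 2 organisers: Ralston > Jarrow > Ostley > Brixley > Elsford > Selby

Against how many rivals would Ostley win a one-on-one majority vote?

Ostley against each rival (13 organisers):
Ostley vs Ralston: Ostley is ranked higher on 2 ballots, Ralston on 11. Ralston wins 11–2.
Ostley vs Jarrow: Ostley preferred on 2 ballots; Jarrow wins 11–2.
Ostley vs Brixley: Brixley wins 9–4.
Ostley vs Selby: Selby wins 9–4.
Ostley vs Elsford: Ostley preferred on 2+2+2 = 6 ballots; Elsford wins 7–6.
Ostley beats no one; loses to Ralston, Jarrow, Brixley, Selby, Elsford — 0 pairwise wins.

0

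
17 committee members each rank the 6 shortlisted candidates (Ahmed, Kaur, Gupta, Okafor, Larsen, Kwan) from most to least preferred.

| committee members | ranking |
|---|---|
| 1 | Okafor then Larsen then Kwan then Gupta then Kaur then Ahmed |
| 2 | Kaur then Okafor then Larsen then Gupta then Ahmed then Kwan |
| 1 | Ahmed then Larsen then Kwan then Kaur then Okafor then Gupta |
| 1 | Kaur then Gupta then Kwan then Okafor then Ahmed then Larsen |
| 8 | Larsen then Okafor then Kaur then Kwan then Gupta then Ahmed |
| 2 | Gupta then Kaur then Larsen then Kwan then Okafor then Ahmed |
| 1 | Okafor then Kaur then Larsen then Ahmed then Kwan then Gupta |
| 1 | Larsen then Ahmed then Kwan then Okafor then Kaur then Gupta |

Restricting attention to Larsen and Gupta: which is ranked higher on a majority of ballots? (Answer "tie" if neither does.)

Larsen

Ballots ranking Larsen above Gupta: 1 + 2 + 1 + 8 + 1 + 1 = 14.
Ballots ranking Gupta above Larsen: 17 − 14 = 3.
Larsen wins the head-to-head 14–3.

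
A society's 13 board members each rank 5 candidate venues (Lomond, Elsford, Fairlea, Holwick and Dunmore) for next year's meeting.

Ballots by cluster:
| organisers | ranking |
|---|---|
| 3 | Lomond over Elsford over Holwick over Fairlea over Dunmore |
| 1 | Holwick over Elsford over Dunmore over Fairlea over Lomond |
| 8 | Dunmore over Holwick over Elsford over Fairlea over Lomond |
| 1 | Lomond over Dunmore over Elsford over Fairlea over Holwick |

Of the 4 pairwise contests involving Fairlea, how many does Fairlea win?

Fairlea against each rival (13 organisers):
Fairlea vs Lomond: Fairlea, 9–4.
Fairlea vs Elsford: Fairlea is ranked higher on 0 ballots, Elsford on 13. Elsford wins 13–0.
Fairlea vs Holwick: Fairlea is ranked higher on 1 ballot, Holwick on 12. Holwick wins 12–1.
Fairlea vs Dunmore: 3 to 10, Dunmore.
Fairlea beats Lomond; loses to Elsford, Holwick, Dunmore — 1 pairwise win.

1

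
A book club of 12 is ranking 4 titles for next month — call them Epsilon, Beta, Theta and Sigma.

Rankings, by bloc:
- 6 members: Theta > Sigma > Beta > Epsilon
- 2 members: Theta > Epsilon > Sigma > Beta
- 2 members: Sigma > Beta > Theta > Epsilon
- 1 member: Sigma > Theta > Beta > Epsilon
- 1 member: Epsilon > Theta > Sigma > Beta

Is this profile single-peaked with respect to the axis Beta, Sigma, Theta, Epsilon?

Axis positions: Beta=1, Sigma=2, Theta=3, Epsilon=4.
Bloc 1 (peak Theta at position 3): ranking walks positions 3-2-1-4, expanding outward from the peak — single-peaked.
Bloc 2 (peak Theta at position 3): ranking walks positions 3-4-2-1, expanding outward from the peak — single-peaked.
Bloc 3 (peak Sigma at position 2): ranking walks positions 2-1-3-4, expanding outward from the peak — single-peaked.
Bloc 4 (peak Sigma at position 2): ranking walks positions 2-3-1-4, expanding outward from the peak — single-peaked.
Bloc 5 (peak Epsilon at position 4): ranking walks positions 4-3-2-1, expanding outward from the peak — single-peaked.
Every ranking is single-peaked on this axis.

yes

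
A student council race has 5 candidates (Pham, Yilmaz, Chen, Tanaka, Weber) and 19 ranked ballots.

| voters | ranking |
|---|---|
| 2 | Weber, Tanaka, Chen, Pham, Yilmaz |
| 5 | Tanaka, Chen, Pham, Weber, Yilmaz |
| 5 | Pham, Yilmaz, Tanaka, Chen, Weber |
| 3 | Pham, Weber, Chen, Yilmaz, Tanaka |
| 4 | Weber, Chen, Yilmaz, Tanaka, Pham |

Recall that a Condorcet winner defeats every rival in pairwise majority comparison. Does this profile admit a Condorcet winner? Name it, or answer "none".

none

Pairwise majorities:
Pham vs Yilmaz: Pham, 15–4.
Pham vs Chen: 8 to 11, Chen.
Pham vs Tanaka: 5+3 = 8 for Pham, 11 for Tanaka — Tanaka by 11–8.
Pham vs Weber: Pham is ranked higher on 5+5+3 = 13 ballots, Weber on 6. Pham wins 13–6.
Yilmaz vs Chen: Yilmaz is ranked higher on 5 ballots, Chen on 14. Chen wins 14–5.
Yilmaz–Tanaka: Yilmaz 12–7.
Yilmaz vs Weber: 5 to 14, Weber.
Chen vs Tanaka: Tanaka wins 12–7.
Chen vs Weber: 5+5 = 10 for Chen, 9 for Weber — Chen by 10–9.
Tanaka vs Weber: Tanaka is ranked higher on 5+5 = 10 ballots, Weber on 9. Tanaka wins 10–9.
Each candidate drops at least one matchup (Pham loses to Chen; Yilmaz loses to Pham; Chen loses to Tanaka; Tanaka loses to Yilmaz; Weber loses to Pham); the cycle Pham > Yilmaz > Tanaka > Pham rules out a Condorcet winner.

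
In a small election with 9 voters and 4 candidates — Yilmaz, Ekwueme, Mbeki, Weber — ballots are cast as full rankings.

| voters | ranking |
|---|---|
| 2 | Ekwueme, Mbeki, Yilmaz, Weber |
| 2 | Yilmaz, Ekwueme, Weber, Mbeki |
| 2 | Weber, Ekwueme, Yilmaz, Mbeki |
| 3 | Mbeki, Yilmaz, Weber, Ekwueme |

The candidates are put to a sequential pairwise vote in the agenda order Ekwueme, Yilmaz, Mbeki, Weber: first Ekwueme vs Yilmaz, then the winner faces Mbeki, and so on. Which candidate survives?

Mbeki

Round 1: Ekwueme vs Yilmaz — 4–5, Yilmaz advances.
Round 2: Yilmaz vs Mbeki — 4–5, Mbeki advances.
Round 3: Mbeki vs Weber — 5–4, Mbeki advances.
Mbeki survives the agenda.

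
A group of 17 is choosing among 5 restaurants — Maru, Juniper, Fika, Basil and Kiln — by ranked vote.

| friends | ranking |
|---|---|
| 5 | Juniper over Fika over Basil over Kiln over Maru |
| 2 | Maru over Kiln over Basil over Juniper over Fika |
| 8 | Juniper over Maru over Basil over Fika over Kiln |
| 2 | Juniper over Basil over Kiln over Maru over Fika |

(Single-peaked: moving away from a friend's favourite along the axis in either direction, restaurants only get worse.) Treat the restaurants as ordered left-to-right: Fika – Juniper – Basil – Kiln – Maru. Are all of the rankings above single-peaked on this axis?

Axis positions: Fika=1, Juniper=2, Basil=3, Kiln=4, Maru=5.
Type 1 (peak Juniper at position 2): ranking walks positions 2-1-3-4-5, expanding outward from the peak — single-peaked.
Type 2 (peak Maru at position 5): ranking walks positions 5-4-3-2-1, expanding outward from the peak — single-peaked.
Type 3: ranking walks positions 2-5-3-1-4; Maru is ranked above Basil even though Basil lies between Maru and the peak Juniper on the axis — preferences dip and rise again. Not single-peaked.
Type 4 (peak Juniper at position 2): ranking walks positions 2-3-4-5-1, expanding outward from the peak — single-peaked.
Type 3 violates single-peakedness, so the profile is not single-peaked on this axis.

no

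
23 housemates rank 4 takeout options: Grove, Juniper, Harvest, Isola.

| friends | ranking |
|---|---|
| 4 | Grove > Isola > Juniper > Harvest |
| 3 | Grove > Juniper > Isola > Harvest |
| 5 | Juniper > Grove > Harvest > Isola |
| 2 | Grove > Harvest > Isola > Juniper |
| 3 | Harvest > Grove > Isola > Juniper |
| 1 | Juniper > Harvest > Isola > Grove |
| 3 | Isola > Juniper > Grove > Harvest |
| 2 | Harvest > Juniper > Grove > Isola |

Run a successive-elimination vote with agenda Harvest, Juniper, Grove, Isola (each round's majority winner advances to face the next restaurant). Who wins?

Grove

Round 1: Harvest vs Juniper — 7–16, Juniper advances.
Round 2: Juniper vs Grove — 11–12, Grove advances.
Round 3: Grove vs Isola — 19–4, Grove advances.
The agenda winner is Grove.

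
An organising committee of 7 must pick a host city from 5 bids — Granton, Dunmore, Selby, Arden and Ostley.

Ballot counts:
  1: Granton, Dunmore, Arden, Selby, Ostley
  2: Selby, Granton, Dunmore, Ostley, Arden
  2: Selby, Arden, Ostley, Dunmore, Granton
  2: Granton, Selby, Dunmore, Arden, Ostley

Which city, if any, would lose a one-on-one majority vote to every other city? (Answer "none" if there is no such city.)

Ostley

Head-to-head results (7 organisers):
Granton vs Dunmore: Granton is ranked higher on 1+2+2 = 5 ballots, Dunmore on 2. Granton wins 5–2.
Granton vs Selby: Selby, 4–3.
Granton vs Arden: 1+2+2 = 5 for Granton, 2 for Arden — Granton by 5–2.
Granton vs Ostley: 5 to 2, Granton.
Dunmore vs Selby: Dunmore is ranked higher on 1 ballot, Selby on 6. Selby wins 6–1.
Dunmore vs Arden: Dunmore preferred on 1+2+2 = 5 ballots; Dunmore wins 5–2.
Dunmore vs Ostley: Dunmore, 5–2.
Selby vs Arden: Selby preferred on 2+2+2 = 6 ballots; Selby wins 6–1.
Selby–Ostley: Selby 7–0.
Arden vs Ostley: Arden wins 5–2.
Only Ostley has no wins; Ostley is the Condorcet loser.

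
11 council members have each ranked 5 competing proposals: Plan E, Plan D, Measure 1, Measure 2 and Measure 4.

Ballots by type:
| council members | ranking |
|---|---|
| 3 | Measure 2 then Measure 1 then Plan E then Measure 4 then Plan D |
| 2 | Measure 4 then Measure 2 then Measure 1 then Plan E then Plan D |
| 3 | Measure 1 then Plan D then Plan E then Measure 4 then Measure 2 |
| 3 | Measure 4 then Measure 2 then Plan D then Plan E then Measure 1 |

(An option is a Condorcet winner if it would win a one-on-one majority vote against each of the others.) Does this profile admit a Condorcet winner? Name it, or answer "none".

Pairwise majorities:
Plan E–Plan D: Plan D 6–5.
Plan E vs Measure 1: Measure 1, 8–3.
Plan E–Measure 2: Measure 2 8–3.
Plan E–Measure 4: Plan E 6–5.
Plan D vs Measure 1: Measure 1 wins 8–3.
Plan D vs Measure 2: Measure 2, 8–3.
Plan D–Measure 4: Measure 4 8–3.
Measure 1 vs Measure 2: Measure 2, 8–3.
Measure 1–Measure 4: Measure 1 6–5.
Measure 2–Measure 4: Measure 4 8–3.
Every option loses at least once (Plan E loses to Plan D; Plan D loses to Measure 1; Measure 1 loses to Measure 2; Measure 2 loses to Measure 4; Measure 4 loses to Plan E). The majority relation contains the cycle Plan E beats Measure 4 beats Plan D beats Plan E, so there is no Condorcet winner.

none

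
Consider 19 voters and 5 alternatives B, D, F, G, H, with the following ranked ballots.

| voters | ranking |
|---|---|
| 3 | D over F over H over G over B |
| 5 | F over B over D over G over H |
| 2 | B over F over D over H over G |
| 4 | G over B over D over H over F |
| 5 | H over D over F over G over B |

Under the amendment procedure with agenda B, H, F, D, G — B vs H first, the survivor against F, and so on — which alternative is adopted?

D

Round 1: B vs H — 11–8, B advances.
Round 2: B vs F — 6–13, F advances.
Round 3: F vs D — 7–12, D advances.
Round 4: D vs G — 15–4, D advances.
D survives the agenda.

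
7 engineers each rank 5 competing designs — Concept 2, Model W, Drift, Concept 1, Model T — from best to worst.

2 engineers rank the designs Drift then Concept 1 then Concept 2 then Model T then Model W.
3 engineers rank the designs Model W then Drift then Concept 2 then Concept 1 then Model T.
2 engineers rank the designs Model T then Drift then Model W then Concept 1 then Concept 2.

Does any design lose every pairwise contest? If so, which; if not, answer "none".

none

Head-to-head results (7 engineers):
Concept 2 vs Model W: Concept 2 is ranked higher on 2 ballots, Model W on 5. Model W wins 5–2.
Concept 2 vs Drift: Drift, 7–0.
Concept 2 vs Concept 1: Concept 2 preferred on 3 ballots; Concept 1 wins 4–3.
Concept 2 vs Model T: Concept 2, 5–2.
Model W–Drift: Drift 4–3.
Model W vs Concept 1: Model W wins 5–2.
Model W vs Model T: Model T wins 4–3.
Drift vs Concept 1: 7 to 0, Drift.
Drift vs Model T: Drift is ranked higher on 2+3 = 5 ballots, Model T on 2. Drift wins 5–2.
Concept 1 vs Model T: Concept 1 is ranked higher on 2+3 = 5 ballots, Model T on 2. Concept 1 wins 5–2.
No design is winless: Concept 2 beats Model T; Model W beats Concept 2; Drift beats Concept 2; Concept 1 beats Concept 2; Model T beats Model W. There is no Condorcet loser.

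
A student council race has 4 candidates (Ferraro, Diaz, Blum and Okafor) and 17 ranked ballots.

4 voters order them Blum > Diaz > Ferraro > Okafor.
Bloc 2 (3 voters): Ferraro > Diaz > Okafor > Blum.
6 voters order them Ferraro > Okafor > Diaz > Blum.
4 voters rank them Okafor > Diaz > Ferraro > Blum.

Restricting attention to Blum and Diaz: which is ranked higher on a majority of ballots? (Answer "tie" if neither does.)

Diaz

Ballots ranking Blum above Diaz: 4.
Ballots ranking Diaz above Blum: 17 − 4 = 13.
Diaz wins the head-to-head 13–4.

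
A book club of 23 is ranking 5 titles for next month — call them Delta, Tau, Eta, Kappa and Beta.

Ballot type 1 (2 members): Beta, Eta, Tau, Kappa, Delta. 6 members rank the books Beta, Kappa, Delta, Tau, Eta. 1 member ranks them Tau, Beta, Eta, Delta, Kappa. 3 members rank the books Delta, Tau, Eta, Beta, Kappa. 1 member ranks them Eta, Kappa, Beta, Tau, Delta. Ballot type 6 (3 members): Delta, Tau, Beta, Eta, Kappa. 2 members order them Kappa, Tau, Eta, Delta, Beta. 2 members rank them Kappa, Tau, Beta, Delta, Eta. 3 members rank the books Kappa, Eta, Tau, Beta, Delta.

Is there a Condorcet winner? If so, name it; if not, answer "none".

Check each pair by majority over 23 ballots:
Delta vs Tau: Delta preferred on 6+3+3 = 12 ballots; Delta wins 12–11.
Delta vs Eta: 14 to 9, Delta.
Delta vs Kappa: 7 to 16, Kappa.
Delta vs Beta: 3+3+2 = 8 for Delta, 15 for Beta — Beta by 15–8.
Tau vs Eta: 17 to 6, Tau.
Tau vs Kappa: Tau preferred on 2+1+3+3 = 9 ballots; Kappa wins 14–9.
Tau vs Beta: Tau is ranked higher on 1+3+3+2+2+3 = 14 ballots, Beta on 9. Tau wins 14–9.
Eta vs Kappa: 2+1+3+1+3 = 10 for Eta, 13 for Kappa — Kappa by 13–10.
Eta vs Beta: Beta wins 14–9.
Kappa vs Beta: Kappa preferred on 1+2+2+3 = 8 ballots; Beta wins 15–8.
Each book drops at least one matchup (Delta loses to Kappa; Tau loses to Delta; Eta loses to Delta; Kappa loses to Beta; Beta loses to Tau); the cycle Delta > Tau > Beta > Delta rules out a Condorcet winner.

none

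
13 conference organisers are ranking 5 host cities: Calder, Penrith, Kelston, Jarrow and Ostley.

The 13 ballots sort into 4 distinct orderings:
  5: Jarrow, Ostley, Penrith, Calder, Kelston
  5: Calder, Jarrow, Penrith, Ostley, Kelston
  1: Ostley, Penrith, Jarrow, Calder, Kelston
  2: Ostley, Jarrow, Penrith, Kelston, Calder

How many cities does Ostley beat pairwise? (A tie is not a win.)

Ostley against each rival (13 organisers):
Ostley vs Calder: 8 to 5, Ostley.
Ostley vs Penrith: 8 to 5, Ostley.
Ostley vs Kelston: Ostley wins 13–0.
Ostley vs Jarrow: Jarrow wins 10–3.
Ostley beats Calder, Penrith, Kelston; loses to Jarrow — 3 pairwise wins.

3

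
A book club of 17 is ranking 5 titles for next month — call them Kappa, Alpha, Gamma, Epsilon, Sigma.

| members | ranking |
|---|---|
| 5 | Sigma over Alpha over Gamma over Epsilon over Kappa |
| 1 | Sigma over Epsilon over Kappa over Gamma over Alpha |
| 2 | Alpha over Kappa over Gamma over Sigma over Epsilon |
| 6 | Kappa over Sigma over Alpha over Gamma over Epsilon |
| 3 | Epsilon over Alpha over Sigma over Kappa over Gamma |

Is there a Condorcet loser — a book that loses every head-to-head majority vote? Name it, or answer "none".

Head-to-head results (17 members):
Kappa vs Alpha: Kappa preferred on 1+6 = 7 ballots; Alpha wins 10–7.
Kappa vs Gamma: 1+2+6+3 = 12 for Kappa, 5 for Gamma — Kappa by 12–5.
Kappa vs Epsilon: Epsilon, 9–8.
Kappa vs Sigma: Kappa is ranked higher on 2+6 = 8 ballots, Sigma on 9. Sigma wins 9–8.
Alpha–Gamma: Alpha 16–1.
Alpha vs Epsilon: 5+2+6 = 13 for Alpha, 4 for Epsilon — Alpha by 13–4.
Alpha vs Sigma: Alpha preferred on 2+3 = 5 ballots; Sigma wins 12–5.
Gamma vs Epsilon: Gamma is ranked higher on 5+2+6 = 13 ballots, Epsilon on 4. Gamma wins 13–4.
Gamma vs Sigma: Gamma is ranked higher on 2 ballots, Sigma on 15. Sigma wins 15–2.
Epsilon vs Sigma: 3 for Epsilon, 14 for Sigma — Sigma by 14–3.
Each book has at least one pairwise win (Kappa beats Gamma; Alpha beats Kappa; Gamma beats Epsilon; Epsilon beats Kappa; Sigma beats Kappa) — no Condorcet loser.

none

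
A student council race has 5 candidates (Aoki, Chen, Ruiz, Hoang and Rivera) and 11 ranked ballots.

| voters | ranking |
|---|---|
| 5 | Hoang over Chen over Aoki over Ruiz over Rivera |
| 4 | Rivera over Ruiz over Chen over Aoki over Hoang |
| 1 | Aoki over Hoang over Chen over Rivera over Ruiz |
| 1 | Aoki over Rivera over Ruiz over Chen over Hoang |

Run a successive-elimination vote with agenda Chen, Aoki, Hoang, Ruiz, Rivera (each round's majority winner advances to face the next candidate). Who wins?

Hoang

Round 1: Chen vs Aoki — 9–2, Chen advances.
Round 2: Chen vs Hoang — 5–6, Hoang advances.
Round 3: Hoang vs Ruiz — 6–5, Hoang advances.
Round 4: Hoang vs Rivera — 6–5, Hoang advances.
Hoang survives the agenda.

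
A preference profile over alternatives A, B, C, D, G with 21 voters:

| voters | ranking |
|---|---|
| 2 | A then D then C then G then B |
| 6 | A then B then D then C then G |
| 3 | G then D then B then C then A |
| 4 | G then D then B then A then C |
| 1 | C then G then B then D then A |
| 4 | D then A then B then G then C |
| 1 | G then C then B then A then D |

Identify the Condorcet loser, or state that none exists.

C

Pairwise majorities:
A vs B: A is ranked higher on 2+6+4 = 12 ballots, B on 9. A wins 12–9.
A vs C: A, 16–5.
A–D: D 12–9.
A–G: A 12–9.
B vs C: 17 to 4, B.
B vs D: B is ranked higher on 6+1+1 = 8 ballots, D on 13. D wins 13–8.
B vs G: B is ranked higher on 6+4 = 10 ballots, G on 11. G wins 11–10.
C vs D: C preferred on 1+1 = 2 ballots; D wins 19–2.
C vs G: C preferred on 2+6+1 = 9 ballots; G wins 12–9.
D vs G: D wins 12–9.
Only C has no wins; C is the Condorcet loser.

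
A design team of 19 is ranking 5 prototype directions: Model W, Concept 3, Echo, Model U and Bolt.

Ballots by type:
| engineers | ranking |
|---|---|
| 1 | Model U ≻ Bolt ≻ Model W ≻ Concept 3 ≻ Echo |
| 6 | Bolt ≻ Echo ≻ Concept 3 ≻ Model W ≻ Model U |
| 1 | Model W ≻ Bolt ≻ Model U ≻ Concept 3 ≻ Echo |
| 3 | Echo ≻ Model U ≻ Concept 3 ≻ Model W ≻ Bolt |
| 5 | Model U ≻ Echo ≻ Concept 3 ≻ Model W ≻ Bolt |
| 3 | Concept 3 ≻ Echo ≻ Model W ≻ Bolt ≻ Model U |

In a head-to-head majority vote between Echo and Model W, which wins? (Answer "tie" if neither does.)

Ballots ranking Echo above Model W: 6 + 3 + 5 + 3 = 17.
Ballots ranking Model W above Echo: 19 − 17 = 2.
Echo wins the head-to-head 17–2.

Echo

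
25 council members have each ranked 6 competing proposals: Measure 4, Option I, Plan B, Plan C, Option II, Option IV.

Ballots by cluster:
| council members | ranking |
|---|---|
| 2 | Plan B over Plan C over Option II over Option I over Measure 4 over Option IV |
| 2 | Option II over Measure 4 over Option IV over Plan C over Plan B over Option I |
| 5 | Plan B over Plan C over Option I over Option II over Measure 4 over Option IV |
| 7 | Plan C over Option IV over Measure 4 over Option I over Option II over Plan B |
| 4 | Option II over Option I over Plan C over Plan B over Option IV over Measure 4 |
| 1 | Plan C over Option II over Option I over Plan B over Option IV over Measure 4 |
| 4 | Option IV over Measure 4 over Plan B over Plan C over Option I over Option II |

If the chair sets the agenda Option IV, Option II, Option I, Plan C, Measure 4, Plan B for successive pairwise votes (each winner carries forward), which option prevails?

Plan C

Round 1: Option IV vs Option II — 11–14, Option II advances.
Round 2: Option II vs Option I — 9–16, Option I advances.
Round 3: Option I vs Plan C — 4–21, Plan C advances.
Round 4: Plan C vs Measure 4 — 19–6, Plan C advances.
Round 5: Plan C vs Plan B — 14–11, Plan C advances.
Plan C survives the agenda.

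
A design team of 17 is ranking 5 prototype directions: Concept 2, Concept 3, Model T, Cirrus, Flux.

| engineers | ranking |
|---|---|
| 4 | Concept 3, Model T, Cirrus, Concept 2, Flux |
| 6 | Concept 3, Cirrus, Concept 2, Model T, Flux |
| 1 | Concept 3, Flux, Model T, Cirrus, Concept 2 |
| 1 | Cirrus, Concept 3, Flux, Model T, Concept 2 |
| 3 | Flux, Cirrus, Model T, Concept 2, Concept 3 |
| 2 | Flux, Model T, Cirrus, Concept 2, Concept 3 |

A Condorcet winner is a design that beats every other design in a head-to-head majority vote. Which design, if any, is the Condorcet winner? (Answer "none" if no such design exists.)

Check each pair by majority over 17 ballots:
Concept 2 vs Concept 3: 5 to 12, Concept 3.
Concept 2 vs Model T: 6 for Concept 2, 11 for Model T — Model T by 11–6.
Concept 2 vs Cirrus: 0 to 17, Cirrus.
Concept 2 vs Flux: Concept 2 is ranked higher on 4+6 = 10 ballots, Flux on 7. Concept 2 wins 10–7.
Concept 3 vs Model T: Concept 3 is ranked higher on 4+6+1+1 = 12 ballots, Model T on 5. Concept 3 wins 12–5.
Concept 3 vs Cirrus: Concept 3 preferred on 4+6+1 = 11 ballots; Concept 3 wins 11–6.
Concept 3 vs Flux: 4+6+1+1 = 12 for Concept 3, 5 for Flux — Concept 3 by 12–5.
Model T vs Cirrus: 7 to 10, Cirrus.
Model T vs Flux: 10 to 7, Model T.
Cirrus vs Flux: Cirrus is ranked higher on 4+6+1 = 11 ballots, Flux on 6. Cirrus wins 11–6.
Concept 3 defeats every rival head-to-head and is the Condorcet winner.

Concept 3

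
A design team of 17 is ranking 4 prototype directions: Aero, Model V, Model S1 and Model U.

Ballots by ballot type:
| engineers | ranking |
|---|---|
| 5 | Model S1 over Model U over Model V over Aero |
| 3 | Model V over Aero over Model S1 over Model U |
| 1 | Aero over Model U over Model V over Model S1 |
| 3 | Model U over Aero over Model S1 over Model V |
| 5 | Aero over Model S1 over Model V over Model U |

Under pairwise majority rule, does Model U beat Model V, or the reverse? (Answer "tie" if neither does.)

Model U

Ballots ranking Model U above Model V: 5 + 1 + 3 = 9.
Ballots ranking Model V above Model U: 17 − 9 = 8.
Model U wins the head-to-head 9–8.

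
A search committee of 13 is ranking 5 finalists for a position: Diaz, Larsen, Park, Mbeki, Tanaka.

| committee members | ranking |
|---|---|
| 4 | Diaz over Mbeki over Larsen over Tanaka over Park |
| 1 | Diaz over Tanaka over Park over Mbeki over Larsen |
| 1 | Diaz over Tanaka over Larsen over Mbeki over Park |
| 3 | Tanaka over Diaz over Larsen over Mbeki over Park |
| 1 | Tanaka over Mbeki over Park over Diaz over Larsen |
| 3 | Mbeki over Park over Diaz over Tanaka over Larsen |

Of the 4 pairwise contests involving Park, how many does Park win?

0

Park against each rival (13 committee members):
Park vs Diaz: Diaz, 9–4.
Park vs Larsen: Park is ranked higher on 1+1+3 = 5 ballots, Larsen on 8. Larsen wins 8–5.
Park–Mbeki: Mbeki 12–1.
Park vs Tanaka: Tanaka, 10–3.
Park beats no one; loses to Diaz, Larsen, Mbeki, Tanaka — 0 pairwise wins.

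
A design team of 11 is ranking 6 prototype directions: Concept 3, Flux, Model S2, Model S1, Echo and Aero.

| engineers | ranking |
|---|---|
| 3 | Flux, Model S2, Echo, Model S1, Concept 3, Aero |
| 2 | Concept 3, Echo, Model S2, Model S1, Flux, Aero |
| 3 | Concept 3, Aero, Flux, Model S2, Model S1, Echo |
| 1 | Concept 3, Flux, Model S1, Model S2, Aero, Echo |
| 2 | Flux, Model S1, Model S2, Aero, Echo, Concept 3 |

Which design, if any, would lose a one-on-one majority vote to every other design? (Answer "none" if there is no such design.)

Head-to-head results (11 engineers):
Concept 3 vs Flux: Concept 3 preferred on 2+3+1 = 6 ballots; Concept 3 wins 6–5.
Concept 3 vs Model S2: Concept 3 preferred on 2+3+1 = 6 ballots; Concept 3 wins 6–5.
Concept 3 vs Model S1: Concept 3 wins 6–5.
Concept 3 vs Echo: Concept 3 wins 6–5.
Concept 3–Aero: Concept 3 9–2.
Flux vs Model S2: 3+3+1+2 = 9 for Flux, 2 for Model S2 — Flux by 9–2.
Flux vs Model S1: Flux wins 9–2.
Flux vs Echo: 9 to 2, Flux.
Flux vs Aero: Flux wins 8–3.
Model S2–Model S1: Model S2 8–3.
Model S2 vs Echo: Model S2 wins 9–2.
Model S2 vs Aero: Model S2 preferred on 3+2+1+2 = 8 ballots; Model S2 wins 8–3.
Model S1 vs Echo: 6 to 5, Model S1.
Model S1 vs Aero: Model S1, 8–3.
Echo vs Aero: Aero, 6–5.
Echo loses to every other design — it is the Condorcet loser.

Echo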